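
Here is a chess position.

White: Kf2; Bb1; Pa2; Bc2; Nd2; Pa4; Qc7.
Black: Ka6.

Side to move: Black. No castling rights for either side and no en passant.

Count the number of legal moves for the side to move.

Black to move; king on a6.
In check: no.
Legal moves: none.
Count: 0.

0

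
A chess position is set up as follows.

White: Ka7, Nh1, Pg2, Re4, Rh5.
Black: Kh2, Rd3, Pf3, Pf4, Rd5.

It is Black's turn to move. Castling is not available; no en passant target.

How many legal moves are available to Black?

Black to move; king on h2.
In check: yes, from the white rook on h5.
Legal moves: Kxg2, Kg1, Rxh5.
Count: 3.

3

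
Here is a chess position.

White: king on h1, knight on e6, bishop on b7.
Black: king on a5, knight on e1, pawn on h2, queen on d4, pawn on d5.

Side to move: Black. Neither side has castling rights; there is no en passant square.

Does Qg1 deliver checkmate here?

yes

After Qg1: white king on h1; in check: yes, from the black queen on g1.
King squares — g1: attacked by Ph2; g2: attacked by Ne1; h2: attacked by Qg1.
White has no legal moves → checkmate.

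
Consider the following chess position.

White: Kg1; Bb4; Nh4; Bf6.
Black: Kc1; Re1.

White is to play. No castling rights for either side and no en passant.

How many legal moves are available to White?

White to move; king on g1.
In check: yes, from the black rook on e1.
Legal moves: Kh2, Kg2, Kf2, Bxe1.
Count: 4.

4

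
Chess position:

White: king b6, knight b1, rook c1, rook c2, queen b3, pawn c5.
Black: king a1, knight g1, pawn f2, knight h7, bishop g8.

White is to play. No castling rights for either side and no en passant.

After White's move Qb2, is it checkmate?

After Qb2: black king on a1; in check: yes, from the white queen on b2.
King squares — b1: attacked by Rc1; a2: attacked by Qb2; b2: attacked by Rc2.
Black has no legal moves → checkmate.

yes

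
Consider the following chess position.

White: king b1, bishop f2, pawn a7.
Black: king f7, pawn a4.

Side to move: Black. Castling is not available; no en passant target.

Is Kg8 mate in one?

no

After Kg8: white king on b1; in check: no.
White is not in check, so this cannot be checkmate.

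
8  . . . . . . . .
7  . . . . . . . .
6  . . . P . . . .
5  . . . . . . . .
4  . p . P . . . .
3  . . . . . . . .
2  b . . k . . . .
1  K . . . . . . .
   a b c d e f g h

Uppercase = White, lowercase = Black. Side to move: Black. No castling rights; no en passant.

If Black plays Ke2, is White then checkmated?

no

After Ke2: white king on a1; in check: no.
White is not in check, so this cannot be checkmate.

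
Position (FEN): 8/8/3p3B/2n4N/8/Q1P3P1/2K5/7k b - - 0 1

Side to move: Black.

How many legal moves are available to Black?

12

Black to move; king on h1.
In check: no.
Legal moves: Nd7, Nb7, Ne6, Na6, Ne4, Na4, Nd3, Nb3, Kh2, Kg2, Kg1, d5.
Count: 12.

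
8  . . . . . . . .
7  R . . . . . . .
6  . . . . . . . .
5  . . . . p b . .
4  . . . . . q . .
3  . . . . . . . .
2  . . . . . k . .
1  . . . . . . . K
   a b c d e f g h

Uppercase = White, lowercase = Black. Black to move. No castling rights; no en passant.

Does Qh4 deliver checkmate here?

yes

After Qh4: white king on h1; in check: yes, from the black queen on h4.
King squares — g1: attacked by Kf2; g2: attacked by Kf2; h2: attacked by Qh4.
White has no legal moves → checkmate.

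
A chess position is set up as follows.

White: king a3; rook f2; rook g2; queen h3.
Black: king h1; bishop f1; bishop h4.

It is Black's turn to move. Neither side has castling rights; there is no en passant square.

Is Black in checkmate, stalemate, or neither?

checkmate

Black to move; black king on h1.
In check: yes, from the white queen on h3.
King squares — g1: attacked by Rg2; g2: attacked by Rf2; h2: attacked by Rg2.
Legal moves for Black: none.
In check with no legal moves → checkmate.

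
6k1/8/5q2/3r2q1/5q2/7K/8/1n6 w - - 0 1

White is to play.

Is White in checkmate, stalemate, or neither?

White to move; white king on h3.
In check: no.
King squares — g2: attacked by Qg5; h2: attacked by Qf4; g3: attacked by Qf4; g4: attacked by Qf4; h4: attacked by Qf4.
Legal moves for White: none.
Not in check and no legal moves → stalemate.

stalemate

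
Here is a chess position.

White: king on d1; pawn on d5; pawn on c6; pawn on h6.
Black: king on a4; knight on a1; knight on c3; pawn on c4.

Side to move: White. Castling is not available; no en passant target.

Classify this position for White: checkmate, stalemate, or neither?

neither

White to move; white king on d1.
In check: yes, from the black knight on c3.
Legal moves for White: Kd2, Ke1, Kc1.
White is in check but has 3 legal moves → neither.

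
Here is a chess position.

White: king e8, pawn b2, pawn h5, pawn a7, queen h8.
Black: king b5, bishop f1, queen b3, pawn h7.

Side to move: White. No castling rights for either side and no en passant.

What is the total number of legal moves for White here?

17

White to move; king on e8.
In check: no.
Legal moves: Qg8, Qf8, Qxh7, Qg7, Qf6, Qe5+, Qd4, Qc3, Kf8, Kd8, Ke7, Kd7, a8=Q, a8=R, a8=B, a8=N, h6.
Count: 17.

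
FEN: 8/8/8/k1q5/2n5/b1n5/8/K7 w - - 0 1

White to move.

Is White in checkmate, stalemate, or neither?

stalemate

White to move; white king on a1.
In check: no.
King squares — b1: attacked by Nc3; a2: attacked by Nc3; b2: attacked by Ba3.
Legal moves for White: none.
Not in check and no legal moves → stalemate.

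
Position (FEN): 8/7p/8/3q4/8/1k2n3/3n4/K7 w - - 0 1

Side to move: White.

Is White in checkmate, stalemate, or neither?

White to move; white king on a1.
In check: no.
King squares — b1: attacked by Nd2; a2: attacked by Kb3; b2: attacked by Kb3.
Legal moves for White: none.
Not in check and no legal moves → stalemate.

stalemate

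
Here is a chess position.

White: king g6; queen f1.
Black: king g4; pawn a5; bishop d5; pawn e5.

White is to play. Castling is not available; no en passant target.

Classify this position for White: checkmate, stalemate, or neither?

neither

White to move; white king on g6.
In check: no.
Legal moves for White include: Kh7, Kg7, Kh6, Kf6, Qf8, Qf7, Qf6, Qa6, Qf5+, Qb5, Qf4+, Qc4+, Qh3+, Qf3+, Qd3, Qg2+, Qf2, Qe2+, ... (list truncated; more exist).
White has legal moves and is not in check → neither.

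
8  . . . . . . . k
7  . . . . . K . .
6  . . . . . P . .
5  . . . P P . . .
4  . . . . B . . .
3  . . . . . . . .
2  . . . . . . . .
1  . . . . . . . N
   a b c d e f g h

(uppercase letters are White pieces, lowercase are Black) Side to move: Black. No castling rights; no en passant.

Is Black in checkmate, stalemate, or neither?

stalemate

Black to move; black king on h8.
In check: no.
King squares — g7: attacked by Pf6; h7: attacked by Be4; g8: attacked by Kf7.
Legal moves for Black: none.
Not in check and no legal moves → stalemate.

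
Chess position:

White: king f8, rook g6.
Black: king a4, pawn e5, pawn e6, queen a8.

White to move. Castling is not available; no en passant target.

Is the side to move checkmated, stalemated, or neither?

White to move; white king on f8.
In check: yes, from the black queen on a8.
King squares — e7: available; f7: available; g7: available; e8: attacked by Qa8; g8: attacked by Qa8.
Legal moves for White: Kg7, Kf7, Ke7.
White is in check but has 3 legal moves → neither.

neither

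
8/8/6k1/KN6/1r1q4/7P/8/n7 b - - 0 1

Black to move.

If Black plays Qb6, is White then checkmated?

After Qb6: white king on a5; in check: yes, from the black queen on b6.
White has 2 legal replies: Kxb6, Kxb4.
In check but a legal move exists → not checkmate.

no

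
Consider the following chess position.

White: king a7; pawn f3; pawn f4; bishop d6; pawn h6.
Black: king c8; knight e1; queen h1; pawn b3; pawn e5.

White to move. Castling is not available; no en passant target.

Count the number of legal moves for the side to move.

14

White to move; king on a7.
In check: no.
Legal moves: Ka8, Kb6, Ka6, Bf8, Bb8, Be7, Bc7, Bxe5, Bc5, Bb4, Ba3, fxe5, h7, f5.
Count: 14.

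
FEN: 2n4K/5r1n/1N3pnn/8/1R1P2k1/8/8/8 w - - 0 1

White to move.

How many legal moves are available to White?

White to move; king on h8.
In check: yes, from the black knight on g6.
Legal moves: none.
Count: 0.

0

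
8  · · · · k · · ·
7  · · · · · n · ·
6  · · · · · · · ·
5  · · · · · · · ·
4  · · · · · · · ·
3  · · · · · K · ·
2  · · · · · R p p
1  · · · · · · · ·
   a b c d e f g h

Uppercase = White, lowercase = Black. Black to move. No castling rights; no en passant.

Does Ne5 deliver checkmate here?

After Ne5: white king on f3; in check: yes, from the black knight on e5.
White has 6 legal replies: Kf4, Ke4, Kg3, Ke3, Kxg2, Ke2.
In check but a legal move exists → not checkmate.

no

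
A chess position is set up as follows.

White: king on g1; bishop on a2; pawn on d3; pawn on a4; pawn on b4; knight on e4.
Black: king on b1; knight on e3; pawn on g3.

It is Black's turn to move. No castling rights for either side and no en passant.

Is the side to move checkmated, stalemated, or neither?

neither

Black to move; black king on b1.
In check: yes, from the white bishop on a2.
Legal moves for Black: Kc2, Kb2, Kxa2, Kc1, Ka1.
Black is in check but has 5 legal moves → neither.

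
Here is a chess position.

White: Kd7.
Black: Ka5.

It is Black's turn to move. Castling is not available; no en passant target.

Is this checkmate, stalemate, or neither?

neither

Black to move; black king on a5.
In check: no.
Legal moves for Black: Kb6, Ka6, Kb5, Kb4, Ka4.
Black has 5 legal moves and is not in check → neither.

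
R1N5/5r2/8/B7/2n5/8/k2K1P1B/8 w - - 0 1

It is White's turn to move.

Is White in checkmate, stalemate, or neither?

White to move; white king on d2.
In check: yes, from the black knight on c4.
Legal moves for White: Kd3, Kc3, Ke2, Kc2, Ke1, Kd1, Kc1.
White is in check but has 7 legal moves → neither.

neither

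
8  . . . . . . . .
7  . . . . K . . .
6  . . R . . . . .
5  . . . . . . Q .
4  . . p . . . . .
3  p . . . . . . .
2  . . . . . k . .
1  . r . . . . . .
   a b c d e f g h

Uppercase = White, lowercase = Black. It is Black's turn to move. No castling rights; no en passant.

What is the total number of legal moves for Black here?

20

Black to move; king on f2.
In check: no.
Legal moves: Kf3, Ke2, Kf1, Ke1, Rb8, Rb7+, Rb6, Rb5, Rb4, Rb3, Rb2, Rh1, Rg1, Rf1, Re1+, Rd1, Rc1, Ra1, c3, a2.
Count: 20.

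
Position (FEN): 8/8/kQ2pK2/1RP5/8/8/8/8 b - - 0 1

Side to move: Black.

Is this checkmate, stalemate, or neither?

Black to move; black king on a6.
In check: yes, from the white queen on b6.
King squares — a5: attacked by Rb5; b5: attacked by Qb6; b6: attacked by Rb5; a7: attacked by Qb6; b7: attacked by Qb6.
Legal moves for Black: none.
In check with no legal moves → checkmate.

checkmate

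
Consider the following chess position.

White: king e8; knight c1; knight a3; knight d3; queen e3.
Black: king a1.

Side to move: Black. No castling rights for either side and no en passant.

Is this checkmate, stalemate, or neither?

Black to move; black king on a1.
In check: no.
King squares — b1: attacked by Na3; a2: attacked by Nc1; b2: attacked by Nd3.
Legal moves for Black: none.
Not in check and no legal moves → stalemate.

stalemate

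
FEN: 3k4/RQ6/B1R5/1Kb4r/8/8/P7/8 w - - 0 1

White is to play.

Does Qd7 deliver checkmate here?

After Qd7: black king on d8; in check: yes, from the white queen on d7.
King squares — c7: attacked by Rc6; d7: attacked by Ra7; e7: attacked by Qd7; c8: attacked by Ba6; e8: attacked by Qd7.
Black has no legal moves → checkmate.

yes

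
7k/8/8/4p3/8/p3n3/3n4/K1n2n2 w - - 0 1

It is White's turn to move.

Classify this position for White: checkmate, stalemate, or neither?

White to move; white king on a1.
In check: no.
King squares — b1: attacked by Nd2; a2: attacked by Nc1; b2: attacked by Pa3.
Legal moves for White: none.
Not in check and no legal moves → stalemate.

stalemate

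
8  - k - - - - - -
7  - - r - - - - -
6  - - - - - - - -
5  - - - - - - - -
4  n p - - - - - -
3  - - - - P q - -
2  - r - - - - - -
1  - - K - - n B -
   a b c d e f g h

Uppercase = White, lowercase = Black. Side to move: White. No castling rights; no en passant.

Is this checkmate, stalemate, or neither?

checkmate

White to move; white king on c1.
In check: yes, from the black rook on c7.
King squares — b1: attacked by Rb2; d1: attacked by Qf3; b2: attacked by Na4; c2: attacked by Rb2; d2: attacked by Nf1.
Legal moves for White: none.
In check with no legal moves → checkmate.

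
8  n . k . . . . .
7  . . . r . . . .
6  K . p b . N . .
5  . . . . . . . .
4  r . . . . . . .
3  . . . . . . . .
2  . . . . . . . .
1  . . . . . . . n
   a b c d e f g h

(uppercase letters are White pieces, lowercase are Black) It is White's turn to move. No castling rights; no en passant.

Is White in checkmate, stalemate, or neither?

White to move; white king on a6.
In check: yes, from the black rook on a4.
King squares — a5: attacked by Ra4; b5: attacked by Pc6; b6: attacked by Na8; a7: attacked by Ra4; b7: attacked by Rd7.
Legal moves for White: none.
In check with no legal moves → checkmate.

checkmate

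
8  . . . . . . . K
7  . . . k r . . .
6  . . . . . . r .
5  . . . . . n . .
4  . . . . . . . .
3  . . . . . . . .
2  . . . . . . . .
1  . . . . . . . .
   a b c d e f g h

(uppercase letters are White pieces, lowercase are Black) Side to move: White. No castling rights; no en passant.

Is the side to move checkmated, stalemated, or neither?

stalemate

White to move; white king on h8.
In check: no.
King squares — g7: attacked by Nf5; h7: attacked by Re7; g8: attacked by Rg6.
Legal moves for White: none.
Not in check and no legal moves → stalemate.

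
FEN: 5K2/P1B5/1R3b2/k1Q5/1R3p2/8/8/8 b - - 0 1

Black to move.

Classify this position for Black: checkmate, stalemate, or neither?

Black to move; black king on a5.
In check: yes, from the white queen on c5.
King squares — a4: attacked by Rb4; b4: attacked by Qc5; b5: attacked by Rb4; a6: attacked by Rb6; b6: attacked by Rb4.
Legal moves for Black: none.
In check with no legal moves → checkmate.

checkmate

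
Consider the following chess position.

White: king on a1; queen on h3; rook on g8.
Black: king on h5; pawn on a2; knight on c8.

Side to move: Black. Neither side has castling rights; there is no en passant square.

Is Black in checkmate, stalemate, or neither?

checkmate

Black to move; black king on h5.
In check: yes, from the white queen on h3.
King squares — g4: attacked by Qh3; h4: attacked by Qh3; g5: attacked by Rg8; g6: attacked by Rg8; h6: attacked by Qh3.
Legal moves for Black: none.
In check with no legal moves → checkmate.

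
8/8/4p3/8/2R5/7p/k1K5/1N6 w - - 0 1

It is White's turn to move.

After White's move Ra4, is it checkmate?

yes

After Ra4: black king on a2; in check: yes, from the white rook on a4.
King squares — a1: attacked by Ra4; b1: attacked by Kc2; b2: attacked by Kc2; a3: attacked by Nb1; b3: attacked by Kc2.
Black has no legal moves → checkmate.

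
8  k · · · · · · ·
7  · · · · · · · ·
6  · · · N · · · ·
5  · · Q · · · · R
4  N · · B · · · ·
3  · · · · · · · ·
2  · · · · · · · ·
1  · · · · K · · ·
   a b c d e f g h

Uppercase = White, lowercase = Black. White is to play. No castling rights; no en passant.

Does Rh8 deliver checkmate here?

yes

After Rh8: black king on a8; in check: yes, from the white rook on h8.
King squares — a7: attacked by Qc5; b7: attacked by Nd6; b8: attacked by Rh8.
Black has no legal moves → checkmate.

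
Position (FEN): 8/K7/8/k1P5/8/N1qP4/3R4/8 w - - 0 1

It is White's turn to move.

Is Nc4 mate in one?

no

After Nc4: black king on a5; in check: yes, from the white knight on c4.
Black has 4 legal replies: Kb5, Kb4, Ka4, Qxc4.
In check but a legal move exists → not checkmate.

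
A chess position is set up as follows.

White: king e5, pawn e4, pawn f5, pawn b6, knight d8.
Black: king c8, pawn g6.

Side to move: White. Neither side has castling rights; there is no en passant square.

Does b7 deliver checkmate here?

no

After b7: black king on c8; in check: yes, from the white pawn on b7.
Black has 4 legal replies: Kxd8, Kb8, Kd7, Kc7.
In check but a legal move exists → not checkmate.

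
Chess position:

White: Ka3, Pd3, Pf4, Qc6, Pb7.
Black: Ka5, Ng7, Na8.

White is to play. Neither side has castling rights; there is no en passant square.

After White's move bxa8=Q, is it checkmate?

yes

After bxa8=Q: black king on a5; in check: yes, from the white queen on a8.
King squares — a4: attacked by Ka3; b4: attacked by Ka3; b5: attacked by Qc6; a6: attacked by Qc6; b6: attacked by Qc6.
Black has no legal moves → checkmate.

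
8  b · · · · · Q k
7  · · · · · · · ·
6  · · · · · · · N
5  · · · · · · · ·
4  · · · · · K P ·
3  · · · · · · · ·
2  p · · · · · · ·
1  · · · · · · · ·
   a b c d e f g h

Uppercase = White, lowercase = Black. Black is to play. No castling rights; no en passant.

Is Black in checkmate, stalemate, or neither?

checkmate

Black to move; black king on h8.
In check: yes, from the white queen on g8.
King squares — g7: attacked by Qg8; h7: attacked by Qg8; g8: attacked by Nh6.
Legal moves for Black: none.
In check with no legal moves → checkmate.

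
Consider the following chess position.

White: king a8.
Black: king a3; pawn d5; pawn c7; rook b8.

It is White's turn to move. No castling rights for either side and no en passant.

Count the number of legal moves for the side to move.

White to move; king on a8.
In check: yes, from the black rook on b8.
Legal moves: Kxb8, Ka7.
Count: 2.

2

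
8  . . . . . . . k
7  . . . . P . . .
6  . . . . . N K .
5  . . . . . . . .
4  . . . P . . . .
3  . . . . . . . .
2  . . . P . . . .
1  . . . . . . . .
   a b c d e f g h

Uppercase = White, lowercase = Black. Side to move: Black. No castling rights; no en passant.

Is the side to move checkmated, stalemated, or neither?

stalemate

Black to move; black king on h8.
In check: no.
King squares — g7: attacked by Kg6; h7: attacked by Nf6; g8: attacked by Nf6.
Legal moves for Black: none.
Not in check and no legal moves → stalemate.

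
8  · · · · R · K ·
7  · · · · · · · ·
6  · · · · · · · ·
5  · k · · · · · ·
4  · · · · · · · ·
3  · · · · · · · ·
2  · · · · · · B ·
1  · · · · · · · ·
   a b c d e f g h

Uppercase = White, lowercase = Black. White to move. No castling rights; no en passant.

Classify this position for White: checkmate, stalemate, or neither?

White to move; white king on g8.
In check: no.
Legal moves for White include: Kh8, Kf8, Kh7, Kg7, Kf7, Rf8, Rd8, Rc8, Rb8+, Ra8, Re7, Re6, Re5+, Re4, Re3, Re2, Re1, Ba8, ... (list truncated; more exist).
White has legal moves and is not in check → neither.

neither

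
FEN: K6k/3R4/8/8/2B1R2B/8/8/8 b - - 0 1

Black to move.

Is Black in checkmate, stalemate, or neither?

Black to move; black king on h8.
In check: no.
King squares — g7: attacked by Rd7; h7: attacked by Rd7; g8: attacked by Bc4.
Legal moves for Black: none.
Not in check and no legal moves → stalemate.

stalemate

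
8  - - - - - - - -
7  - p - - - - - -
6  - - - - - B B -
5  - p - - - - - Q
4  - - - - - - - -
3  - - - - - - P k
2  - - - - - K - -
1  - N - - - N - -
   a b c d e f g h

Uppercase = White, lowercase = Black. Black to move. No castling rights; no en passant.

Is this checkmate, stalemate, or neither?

Black to move; black king on h3.
In check: yes, from the white queen on h5.
King squares — g2: attacked by Kf2; h2: attacked by Nf1; g3: attacked by Nf1; g4: attacked by Qh5; h4: attacked by Pg3.
Legal moves for Black: none.
In check with no legal moves → checkmate.

checkmate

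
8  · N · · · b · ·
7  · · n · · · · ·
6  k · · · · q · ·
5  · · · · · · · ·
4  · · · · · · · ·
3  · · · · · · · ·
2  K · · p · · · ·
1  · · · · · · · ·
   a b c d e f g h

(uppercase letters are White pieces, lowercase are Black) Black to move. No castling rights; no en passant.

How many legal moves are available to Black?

Black to move; king on a6.
In check: yes, from the white knight on b8.
Legal moves: Kb7, Ka7, Kb6, Kb5, Ka5.
Count: 5.

5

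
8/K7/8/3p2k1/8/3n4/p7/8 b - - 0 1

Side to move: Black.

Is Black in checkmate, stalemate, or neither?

Black to move; black king on g5.
In check: no.
Legal moves for Black include: Kh6, Kg6, Kf6, Kh5, Kf5, Kh4, Kg4, Kf4, Ne5, Nc5, Nf4, Nb4, Nf2, Nb2, Ne1, Nc1, d4, a1=Q+, ... (list truncated; more exist).
Black has legal moves and is not in check → neither.

neither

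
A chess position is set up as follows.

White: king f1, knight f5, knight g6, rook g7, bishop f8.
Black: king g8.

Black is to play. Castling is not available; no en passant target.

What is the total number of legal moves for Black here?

Black to move; king on g8.
In check: yes, from the white rook on g7.
Legal moves: none.
Count: 0.

0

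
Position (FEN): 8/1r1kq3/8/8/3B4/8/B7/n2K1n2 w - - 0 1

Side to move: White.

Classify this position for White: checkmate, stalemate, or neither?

neither

White to move; white king on d1.
In check: no.
Legal moves for White include: Bh8, Bg7, Ba7, Bf6, Bb6, Be5, Bc5, Be3, Bc3, Bf2, Bb2, Bg1, Bxa1, Bg8, Bf7, Be6+, Bd5, Bc4, ... (list truncated; more exist).
White has legal moves and is not in check → neither.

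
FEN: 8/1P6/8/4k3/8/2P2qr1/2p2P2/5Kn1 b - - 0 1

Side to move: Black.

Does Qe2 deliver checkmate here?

After Qe2: white king on f1; in check: yes, from the black queen on e2.
King squares — e1: attacked by Qe2; g1: attacked by Rg3; e2: attacked by Ng1; f2: own pawn; g2: attacked by Rg3.
White has no legal moves → checkmate.

yes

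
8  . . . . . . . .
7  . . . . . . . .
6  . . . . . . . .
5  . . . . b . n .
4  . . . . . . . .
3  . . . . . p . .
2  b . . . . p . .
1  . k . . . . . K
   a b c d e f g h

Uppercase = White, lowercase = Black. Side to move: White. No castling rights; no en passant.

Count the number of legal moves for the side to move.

0

White to move; king on h1.
In check: no.
Legal moves: none.
Count: 0.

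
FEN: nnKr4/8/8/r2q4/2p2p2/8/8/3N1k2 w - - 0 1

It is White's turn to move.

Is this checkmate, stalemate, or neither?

checkmate

White to move; white king on c8.
In check: yes, from the black rook on d8.
King squares — b7: attacked by Qd5; c7: attacked by Na8; d7: attacked by Qd5; b8: attacked by Rd8; d8: attacked by Qd5.
Legal moves for White: none.
In check with no legal moves → checkmate.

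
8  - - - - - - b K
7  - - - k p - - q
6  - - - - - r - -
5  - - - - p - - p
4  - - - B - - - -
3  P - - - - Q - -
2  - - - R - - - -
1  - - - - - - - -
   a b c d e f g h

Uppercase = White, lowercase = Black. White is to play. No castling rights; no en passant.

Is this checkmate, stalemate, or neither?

White to move; white king on h8.
In check: yes, from the black queen on h7.
King squares — g7: attacked by Qh7; h7: attacked by Bg8; g8: attacked by Qh7.
Legal moves for White: none.
In check with no legal moves → checkmate.

checkmate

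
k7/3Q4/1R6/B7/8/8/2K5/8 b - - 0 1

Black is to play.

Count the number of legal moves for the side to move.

Black to move; king on a8.
In check: no.
Legal moves: none.
Count: 0.

0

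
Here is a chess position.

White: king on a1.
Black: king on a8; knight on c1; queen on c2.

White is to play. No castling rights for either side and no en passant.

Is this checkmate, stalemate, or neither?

stalemate

White to move; white king on a1.
In check: no.
King squares — b1: attacked by Qc2; a2: attacked by Nc1; b2: attacked by Qc2.
Legal moves for White: none.
Not in check and no legal moves → stalemate.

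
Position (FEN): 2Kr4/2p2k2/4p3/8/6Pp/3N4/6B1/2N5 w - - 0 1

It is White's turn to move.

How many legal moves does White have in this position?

3

White to move; king on c8.
In check: yes, from the black rook on d8.
Legal moves: Kxd8, Kxc7, Kb7.
Count: 3.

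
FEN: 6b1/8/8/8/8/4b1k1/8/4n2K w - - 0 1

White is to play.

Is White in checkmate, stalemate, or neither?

stalemate

White to move; white king on h1.
In check: no.
King squares — g1: attacked by Be3; g2: attacked by Ne1; h2: attacked by Kg3.
Legal moves for White: none.
Not in check and no legal moves → stalemate.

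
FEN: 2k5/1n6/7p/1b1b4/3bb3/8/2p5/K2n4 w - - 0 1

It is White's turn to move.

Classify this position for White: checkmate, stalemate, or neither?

checkmate

White to move; white king on a1.
In check: yes, from the black bishop on d4.
King squares — b1: attacked by Pc2; a2: attacked by Bd5; b2: attacked by Nd1.
Legal moves for White: none.
In check with no legal moves → checkmate.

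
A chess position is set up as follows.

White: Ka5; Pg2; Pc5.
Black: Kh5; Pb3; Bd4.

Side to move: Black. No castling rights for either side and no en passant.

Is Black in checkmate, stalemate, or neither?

Black to move; black king on h5.
In check: no.
Legal moves for Black: Kh6, Kg6, Kg5, Kh4, Kg4, Bh8, Bg7, Bf6, Be5, Bxc5, Be3, Bc3+, Bf2, Bb2, Bg1, Ba1, b2.
Black has 17 legal moves and is not in check → neither.

neither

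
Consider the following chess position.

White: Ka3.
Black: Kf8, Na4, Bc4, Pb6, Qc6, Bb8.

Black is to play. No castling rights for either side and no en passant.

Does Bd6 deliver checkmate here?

yes

After Bd6: white king on a3; in check: yes, from the black bishop on d6.
King squares — a2: attacked by Bc4; b2: attacked by Na4; b3: attacked by Bc4; a4: attacked by Qc6; b4: attacked by Bd6.
White has no legal moves → checkmate.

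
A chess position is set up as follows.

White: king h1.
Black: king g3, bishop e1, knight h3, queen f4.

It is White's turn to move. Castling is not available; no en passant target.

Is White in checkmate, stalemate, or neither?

stalemate

White to move; white king on h1.
In check: no.
King squares — g1: attacked by Nh3; g2: attacked by Kg3; h2: attacked by Kg3.
Legal moves for White: none.
Not in check and no legal moves → stalemate.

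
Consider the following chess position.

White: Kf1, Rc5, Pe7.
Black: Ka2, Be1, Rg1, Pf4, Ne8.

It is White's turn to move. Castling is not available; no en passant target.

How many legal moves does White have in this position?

White to move; king on f1.
In check: yes, from the black rook on g1.
Legal moves: Ke2, Kxg1.
Count: 2.

2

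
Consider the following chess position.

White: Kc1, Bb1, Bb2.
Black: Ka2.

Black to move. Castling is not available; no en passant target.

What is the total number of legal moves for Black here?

Black to move; king on a2.
In check: yes, from the white bishop on b1.
Legal moves: Kb3.
Count: 1.

1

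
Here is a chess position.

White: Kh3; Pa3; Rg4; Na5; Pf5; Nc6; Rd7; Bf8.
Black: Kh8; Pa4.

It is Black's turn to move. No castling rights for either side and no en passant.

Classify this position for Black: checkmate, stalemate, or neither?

Black to move; black king on h8.
In check: no.
King squares — g7: attacked by Rg4; h7: attacked by Rd7; g8: attacked by Rg4.
Legal moves for Black: none.
Not in check and no legal moves → stalemate.

stalemate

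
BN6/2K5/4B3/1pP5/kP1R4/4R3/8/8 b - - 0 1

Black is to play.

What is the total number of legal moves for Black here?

Black to move; king on a4.
In check: no.
Legal moves: none.
Count: 0.

0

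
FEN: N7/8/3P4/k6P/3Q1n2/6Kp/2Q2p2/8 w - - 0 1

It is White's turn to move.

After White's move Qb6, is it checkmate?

yes

After Qb6: black king on a5; in check: yes, from the white queen on b6.
King squares — a4: attacked by Qc2; b4: attacked by Qb6; b5: attacked by Qb6; a6: attacked by Qb6; b6: attacked by Na8.
Black has no legal moves → checkmate.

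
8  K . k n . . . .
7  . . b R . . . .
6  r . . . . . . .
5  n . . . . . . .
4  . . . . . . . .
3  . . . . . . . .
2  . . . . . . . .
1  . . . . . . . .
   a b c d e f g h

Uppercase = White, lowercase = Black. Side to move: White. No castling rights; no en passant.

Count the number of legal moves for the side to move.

0

White to move; king on a8.
In check: yes, from the black rook on a6.
Legal moves: none.
Count: 0.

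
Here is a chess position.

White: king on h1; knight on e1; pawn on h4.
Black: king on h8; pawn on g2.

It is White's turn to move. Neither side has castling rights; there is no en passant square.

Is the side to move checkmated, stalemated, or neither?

neither

White to move; white king on h1.
In check: yes, from the black pawn on g2.
King squares — g1: available; g2: available; h2: available.
Legal moves for White: Kh2, Kxg2, Kg1, Nxg2.
White is in check but has 4 legal moves → neither.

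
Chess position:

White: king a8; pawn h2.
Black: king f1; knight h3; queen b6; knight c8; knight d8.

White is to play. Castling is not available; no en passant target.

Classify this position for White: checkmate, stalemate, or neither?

White to move; white king on a8.
In check: no.
King squares — a7: attacked by Qb6; b7: attacked by Qb6; b8: attacked by Qb6.
Legal moves for White: none.
Not in check and no legal moves → stalemate.

stalemate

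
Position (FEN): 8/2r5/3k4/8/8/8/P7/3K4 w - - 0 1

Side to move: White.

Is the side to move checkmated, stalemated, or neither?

neither

White to move; white king on d1.
In check: no.
Legal moves for White: Ke2, Kd2, Ke1, a3, a4.
White has 5 legal moves and is not in check → neither.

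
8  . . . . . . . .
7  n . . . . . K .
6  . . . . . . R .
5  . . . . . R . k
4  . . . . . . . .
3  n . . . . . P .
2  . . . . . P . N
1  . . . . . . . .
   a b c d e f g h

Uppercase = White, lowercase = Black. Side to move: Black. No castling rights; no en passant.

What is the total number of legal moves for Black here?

Black to move; king on h5.
In check: yes, from the white rook on f5.
Legal moves: none.
Count: 0.

0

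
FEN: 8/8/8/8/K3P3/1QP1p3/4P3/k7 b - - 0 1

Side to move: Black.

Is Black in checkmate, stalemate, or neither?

Black to move; black king on a1.
In check: no.
King squares — b1: attacked by Qb3; a2: attacked by Qb3; b2: attacked by Qb3.
Legal moves for Black: none.
Not in check and no legal moves → stalemate.

stalemate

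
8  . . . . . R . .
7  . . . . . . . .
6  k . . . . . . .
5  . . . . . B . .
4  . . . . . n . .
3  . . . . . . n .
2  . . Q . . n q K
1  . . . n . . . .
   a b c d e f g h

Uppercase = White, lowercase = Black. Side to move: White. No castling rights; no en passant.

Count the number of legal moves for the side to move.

0

White to move; king on h2.
In check: yes, from the black queen on g2.
Legal moves: none.
Count: 0.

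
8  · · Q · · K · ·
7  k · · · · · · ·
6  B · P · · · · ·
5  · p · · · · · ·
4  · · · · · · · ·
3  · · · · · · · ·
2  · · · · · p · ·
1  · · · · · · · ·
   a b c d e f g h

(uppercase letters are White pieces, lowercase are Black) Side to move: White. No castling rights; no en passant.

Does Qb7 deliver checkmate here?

yes

After Qb7: black king on a7; in check: yes, from the white queen on b7.
King squares — a6: attacked by Qb7; b6: attacked by Qb7; b7: attacked by Ba6; a8: attacked by Qb7; b8: attacked by Qb7.
Black has no legal moves → checkmate.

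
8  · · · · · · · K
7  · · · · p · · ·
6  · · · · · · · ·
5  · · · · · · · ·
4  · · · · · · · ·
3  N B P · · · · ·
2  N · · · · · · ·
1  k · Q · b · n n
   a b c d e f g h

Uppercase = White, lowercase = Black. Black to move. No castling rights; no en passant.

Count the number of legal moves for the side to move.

Black to move; king on a1.
In check: yes, from the white queen on c1.
Legal moves: none.
Count: 0.

0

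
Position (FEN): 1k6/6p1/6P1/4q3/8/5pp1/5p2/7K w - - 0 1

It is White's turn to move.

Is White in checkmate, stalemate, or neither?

stalemate

White to move; white king on h1.
In check: no.
King squares — g1: attacked by Pf2; g2: attacked by Pf3; h2: attacked by Pg3.
Legal moves for White: none.
Not in check and no legal moves → stalemate.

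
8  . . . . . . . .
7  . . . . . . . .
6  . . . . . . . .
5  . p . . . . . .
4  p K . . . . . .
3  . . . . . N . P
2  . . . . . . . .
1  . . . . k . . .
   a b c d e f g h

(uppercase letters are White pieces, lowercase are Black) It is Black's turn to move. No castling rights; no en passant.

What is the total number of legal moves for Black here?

Black to move; king on e1.
In check: yes, from the white knight on f3.
Legal moves: Kf2, Ke2, Kf1, Kd1.
Count: 4.

4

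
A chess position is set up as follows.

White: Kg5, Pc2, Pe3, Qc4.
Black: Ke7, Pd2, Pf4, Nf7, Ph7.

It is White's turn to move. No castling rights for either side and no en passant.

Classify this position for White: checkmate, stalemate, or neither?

White to move; white king on g5.
In check: yes, from the black knight on f7.
King squares — f4: available; g4: available; h4: available; f5: available; h5: available; f6: attacked by Ke7; g6: attacked by Ph7; h6: attacked by Nf7.
Legal moves for White: Kh5, Kf5, Kh4, Kg4, Kxf4, Qxf7+.
White is in check but has 6 legal moves → neither.

neither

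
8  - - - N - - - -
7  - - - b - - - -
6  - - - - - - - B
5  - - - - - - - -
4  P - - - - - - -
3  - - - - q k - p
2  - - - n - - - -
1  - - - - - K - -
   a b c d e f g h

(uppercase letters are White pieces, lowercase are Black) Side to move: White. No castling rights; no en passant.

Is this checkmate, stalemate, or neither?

checkmate

White to move; white king on f1.
In check: yes, from the black knight on d2.
King squares — e1: attacked by Qe3; g1: attacked by Qe3; e2: attacked by Qe3; f2: attacked by Qe3; g2: attacked by Kf3.
Legal moves for White: none.
In check with no legal moves → checkmate.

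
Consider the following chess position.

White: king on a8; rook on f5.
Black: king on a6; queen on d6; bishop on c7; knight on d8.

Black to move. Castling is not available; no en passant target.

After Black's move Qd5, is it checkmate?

After Qd5: white king on a8; in check: yes, from the black queen on d5.
White has 1 legal reply: Rxd5.
In check but a legal move exists → not checkmate.

no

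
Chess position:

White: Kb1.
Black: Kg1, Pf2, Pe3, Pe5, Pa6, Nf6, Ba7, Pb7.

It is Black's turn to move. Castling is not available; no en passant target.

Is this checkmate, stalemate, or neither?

Black to move; black king on g1.
In check: no.
Legal moves for Black include: Bb8, Bb6, Bc5, Bd4, Ng8, Ne8, Nh7, Nd7, Nh5, Nd5, Ng4, Ne4, Kh2, Kg2, Kh1, Kf1, b6, a5, ... (list truncated; more exist).
Black has legal moves and is not in check → neither.

neither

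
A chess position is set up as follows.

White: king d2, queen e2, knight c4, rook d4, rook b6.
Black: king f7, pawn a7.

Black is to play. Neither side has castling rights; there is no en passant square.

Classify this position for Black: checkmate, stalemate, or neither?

neither

Black to move; black king on f7.
In check: no.
Legal moves for Black: Kg8, Kf8, Kg7, axb6, a6, a5.
Black has 6 legal moves and is not in check → neither.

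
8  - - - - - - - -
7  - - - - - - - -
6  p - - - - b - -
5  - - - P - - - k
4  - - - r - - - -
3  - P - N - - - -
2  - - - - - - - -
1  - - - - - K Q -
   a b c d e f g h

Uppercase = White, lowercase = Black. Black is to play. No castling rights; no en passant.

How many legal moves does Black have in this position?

19

Black to move; king on h5.
In check: no.
Legal moves: Bh8, Bd8, Bg7, Be7, Bg5, Be5, Bh4, Kh6, Kh4, Rxd5, Rh4, Rg4, Rf4+, Re4, Rc4, Rb4, Ra4, Rxd3, a5.
Count: 19.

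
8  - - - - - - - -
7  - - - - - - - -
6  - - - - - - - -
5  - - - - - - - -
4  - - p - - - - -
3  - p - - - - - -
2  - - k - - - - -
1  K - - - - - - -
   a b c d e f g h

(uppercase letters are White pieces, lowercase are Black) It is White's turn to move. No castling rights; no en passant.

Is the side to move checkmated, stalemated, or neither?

stalemate

White to move; white king on a1.
In check: no.
King squares — b1: attacked by Kc2; a2: attacked by Pb3; b2: attacked by Kc2.
Legal moves for White: none.
Not in check and no legal moves → stalemate.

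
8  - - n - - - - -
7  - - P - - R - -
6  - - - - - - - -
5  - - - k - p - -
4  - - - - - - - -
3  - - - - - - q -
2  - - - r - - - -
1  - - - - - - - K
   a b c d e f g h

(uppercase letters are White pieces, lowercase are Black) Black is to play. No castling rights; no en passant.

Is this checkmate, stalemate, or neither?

Black to move; black king on d5.
In check: no.
Legal moves for Black include: Ne7, Na7, Nd6, Nb6, Ke6, Kd6, Kc6, Ke5, Kc5, Ke4, Kd4, Kc4, Qg8, Qg7, Qxc7, Qg6, Qd6, Qg5, ... (list truncated; more exist).
Black has legal moves and is not in check → neither.

neither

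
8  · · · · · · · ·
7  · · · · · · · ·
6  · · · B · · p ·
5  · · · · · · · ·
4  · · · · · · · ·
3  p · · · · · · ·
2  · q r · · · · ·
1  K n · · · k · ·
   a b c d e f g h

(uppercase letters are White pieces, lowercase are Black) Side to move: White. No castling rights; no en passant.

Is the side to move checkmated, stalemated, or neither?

White to move; white king on a1.
In check: yes, from the black queen on b2.
King squares — b1: attacked by Qb2; a2: attacked by Qb2; b2: attacked by Rc2.
Legal moves for White: none.
In check with no legal moves → checkmate.

checkmate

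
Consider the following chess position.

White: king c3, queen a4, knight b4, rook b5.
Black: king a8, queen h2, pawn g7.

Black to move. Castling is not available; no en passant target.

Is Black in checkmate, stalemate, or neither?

Black to move; black king on a8.
In check: yes, from the white queen on a4.
King squares — a7: attacked by Qa4; b7: attacked by Rb5; b8: attacked by Rb5.
Legal moves for Black: none.
In check with no legal moves → checkmate.

checkmate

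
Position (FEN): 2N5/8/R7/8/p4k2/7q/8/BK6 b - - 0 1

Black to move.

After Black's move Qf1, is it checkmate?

After Qf1: white king on b1; in check: yes, from the black queen on f1.
White has 3 legal replies: Kc2, Kb2, Ka2.
In check but a legal move exists → not checkmate.

no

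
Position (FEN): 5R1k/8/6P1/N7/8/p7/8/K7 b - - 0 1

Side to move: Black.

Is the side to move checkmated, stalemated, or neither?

neither

Black to move; black king on h8.
In check: yes, from the white rook on f8.
Legal moves for Black: Kg7.
Black is in check but has 1 legal move → neither.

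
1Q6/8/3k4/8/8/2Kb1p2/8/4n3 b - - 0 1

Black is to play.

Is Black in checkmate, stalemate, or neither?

Black to move; black king on d6.
In check: yes, from the white queen on b8.
King squares — c5: available; d5: available; e5: attacked by Qb8; c6: available; e6: available; c7: attacked by Qb8; d7: available; e7: available.
Legal moves for Black: Ke7, Kd7, Ke6, Kc6, Kd5, Kc5.
Black is in check but has 6 legal moves → neither.

neither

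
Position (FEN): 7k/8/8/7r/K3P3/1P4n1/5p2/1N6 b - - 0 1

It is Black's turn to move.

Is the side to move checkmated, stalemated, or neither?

Black to move; black king on h8.
In check: no.
Legal moves for Black include: Kg8, Kh7, Kg7, Rh7, Rh6, Rg5, Rf5, Re5, Rd5, Rc5, Rb5, Ra5+, Rh4, Rh3, Rh2, Rh1, Nf5, Nxe4, ... (list truncated; more exist).
Black has legal moves and is not in check → neither.

neither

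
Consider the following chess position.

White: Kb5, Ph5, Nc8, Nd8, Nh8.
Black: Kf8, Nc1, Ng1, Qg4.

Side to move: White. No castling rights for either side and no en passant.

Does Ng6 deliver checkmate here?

no

After Ng6: black king on f8; in check: yes, from the white knight on g6.
Black has 4 legal replies: Kg8, Ke8, Kg7, Qxg6.
In check but a legal move exists → not checkmate.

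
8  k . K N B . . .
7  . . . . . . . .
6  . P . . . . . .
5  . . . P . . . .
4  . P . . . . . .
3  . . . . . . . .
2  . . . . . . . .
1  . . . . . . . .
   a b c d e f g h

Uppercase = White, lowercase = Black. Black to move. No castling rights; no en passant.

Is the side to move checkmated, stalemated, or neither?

Black to move; black king on a8.
In check: no.
King squares — a7: attacked by Pb6; b7: attacked by Kc8; b8: attacked by Kc8.
Legal moves for Black: none.
Not in check and no legal moves → stalemate.

stalemate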